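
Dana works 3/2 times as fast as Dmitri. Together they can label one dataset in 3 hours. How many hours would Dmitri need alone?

15/2 hours

Let Dmitri's rate be r; then Dana's rate is (3/2)r, so together (3/2 + 1)r = (5/2)r = 1/3.
Thus r = 2/15 per hour.
Dmitri alone: 15/2 hours; Dana alone: 5 hours.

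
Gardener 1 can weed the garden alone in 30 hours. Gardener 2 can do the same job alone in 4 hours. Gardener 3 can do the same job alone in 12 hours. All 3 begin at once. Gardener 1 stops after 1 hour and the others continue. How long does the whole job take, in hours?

29/10 hours

In the first 1 hour the combined rate is 11/30, so 11/30 of the job is done, leaving 19/30.
After gardener 1 leaves the rate is 1/3 per hour; the remaining 19/30 takes 19/10 hours.
Total = 1 + 19/10 = 29/10 hours.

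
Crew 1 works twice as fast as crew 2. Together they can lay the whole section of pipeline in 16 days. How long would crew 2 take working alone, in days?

48 days

Let crew 2's rate be r; then crew 1's rate is 2r, so together (2 + 1)r = 3r = 1/16.
Thus r = 1/48 per day.
Crew 2 alone: 48 days; crew 1 alone: 24 days.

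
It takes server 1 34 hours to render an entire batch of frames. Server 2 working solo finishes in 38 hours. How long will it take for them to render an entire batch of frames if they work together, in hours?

323/18 hours

Combined rate: 1/34 + 1/38 = (19 + 17)/646 = 36/646 = 18/323 per hour.
Time = 1 ÷ (18/323) = 323/18 hours.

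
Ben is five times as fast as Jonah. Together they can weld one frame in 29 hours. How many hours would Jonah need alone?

Let Jonah's rate be r; then Ben's rate is 5r, so together (5 + 1)r = 6r = 1/29.
Thus r = 1/174 per hour.
Jonah alone: 174 hours; Ben alone: 174/5 hours.

174 hours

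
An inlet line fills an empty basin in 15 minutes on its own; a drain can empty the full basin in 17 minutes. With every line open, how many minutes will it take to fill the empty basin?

255/2 minutes

Net rate = 1/15 − 1/17 = (17 − 15)/255 = 2/255 per minute.
Filling time = 1 ÷ (2/255) = 255/2 minutes.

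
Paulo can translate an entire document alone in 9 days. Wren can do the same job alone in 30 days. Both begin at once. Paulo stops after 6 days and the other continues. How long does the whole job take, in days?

In the first 6 days the combined rate is 13/90, so 13/15 of the job is done, leaving 2/15.
After Paulo leaves the rate is 1/30 per day; the remaining 2/15 takes 4 days.
Total = 6 + 4 = 10 days.

10 days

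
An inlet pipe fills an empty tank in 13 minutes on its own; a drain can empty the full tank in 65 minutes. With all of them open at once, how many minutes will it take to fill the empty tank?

65/4 minutes

Net rate = 1/13 − 1/65 = (5 − 1)/65 = 4/65 per minute.
Filling time = 1 ÷ (4/65) = 65/4 minutes.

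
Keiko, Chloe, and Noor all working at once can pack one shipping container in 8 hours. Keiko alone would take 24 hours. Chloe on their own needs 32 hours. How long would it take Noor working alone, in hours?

96/5 hours

Combined rate is 1/8 per hour.
Known contribution: 1/24 + 1/32 = (4 + 3)/96 = 7/96 per hour.
So Noor's rate is 1/8 − 7/96 = 5/96, meaning 96/5 hours alone.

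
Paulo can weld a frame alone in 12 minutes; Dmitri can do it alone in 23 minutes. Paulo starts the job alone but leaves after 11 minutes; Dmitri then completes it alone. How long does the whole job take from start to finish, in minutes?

155/12 minutes

In 11 minutes Paulo does 11/12 of the job, leaving 1/12.
Dmitri works at 1/23 per minute, so finishing takes 1/12 ÷ 1/23 = 23/12 minutes.
Total time = 11 + 23/12 = 155/12 minutes.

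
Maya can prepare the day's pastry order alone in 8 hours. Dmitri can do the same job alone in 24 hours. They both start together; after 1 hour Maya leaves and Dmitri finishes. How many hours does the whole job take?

21 hours

In the first 1 hour the combined rate is 1/6, so 1/6 of the job is done, leaving 5/6.
After Maya leaves the rate is 1/24 per hour; the remaining 5/6 takes 20 hours.
Total = 1 + 20 = 21 hours.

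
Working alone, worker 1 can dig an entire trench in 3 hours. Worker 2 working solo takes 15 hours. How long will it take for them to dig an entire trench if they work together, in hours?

Combined rate: 1/3 + 1/15 = (5 + 1)/15 = 6/15 = 2/5 per hour.
Time = 1 ÷ (2/5) = 5/2 hours.

5/2 hours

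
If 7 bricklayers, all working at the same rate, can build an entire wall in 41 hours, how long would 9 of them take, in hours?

287/9 hours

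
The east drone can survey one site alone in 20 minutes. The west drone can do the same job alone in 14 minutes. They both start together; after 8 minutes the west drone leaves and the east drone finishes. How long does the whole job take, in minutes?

60/7 minutes

In the first 8 minutes the combined rate is 17/140, so 34/35 of the job is done, leaving 1/35.
After the west drone leaves the rate is 1/20 per minute; the remaining 1/35 takes 4/7 minutes.
Total = 8 + 4/7 = 60/7 minutes.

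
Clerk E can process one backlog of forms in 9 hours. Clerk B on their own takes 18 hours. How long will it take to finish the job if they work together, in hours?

With two workers the combined time is the product over the sum: 9·18/(9+18) = 162/27 = 6 hours.

6 hours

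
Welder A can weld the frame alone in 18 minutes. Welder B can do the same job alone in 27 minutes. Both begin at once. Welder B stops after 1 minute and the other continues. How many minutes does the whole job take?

52/3 minutes

In the first 1 minute the combined rate is 5/54, so 5/54 of the job is done, leaving 49/54.
After welder B leaves the rate is 1/18 per minute; the remaining 49/54 takes 49/3 minutes.
Total = 1 + 49/3 = 52/3 minutes.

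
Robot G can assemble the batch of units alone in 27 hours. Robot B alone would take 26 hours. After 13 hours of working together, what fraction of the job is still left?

1/54

Combined rate: 1/27 + 1/26 = (26 + 27)/702 = 53/702 per hour.
In 13 hours they complete 13·53/702 = 53/54 of the job.
So 1/54 remains.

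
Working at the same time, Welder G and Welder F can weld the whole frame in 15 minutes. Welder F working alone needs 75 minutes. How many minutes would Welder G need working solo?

Combined rate is 1/15 per minute.
Known contribution: 1/75 per minute.
So Welder G's rate is 1/15 − 1/75 = 4/75, meaning 75/4 minutes alone.

75/4 minutes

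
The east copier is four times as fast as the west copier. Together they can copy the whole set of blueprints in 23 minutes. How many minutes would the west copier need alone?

Let the west copier's rate be r; then the east copier's rate is 4r, so together (4 + 1)r = 5r = 1/23.
Thus r = 1/115 per minute.
The west copier alone: 115 minutes; the east copier alone: 115/4 minutes.

115 minutes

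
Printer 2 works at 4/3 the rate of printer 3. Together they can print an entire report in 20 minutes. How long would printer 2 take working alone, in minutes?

35 minutes

Let printer 3's rate be r; then printer 2's rate is (4/3)r, so together (4/3 + 1)r = (7/3)r = 1/20.
Thus r = 3/140 per minute.
Printer 3 alone: 140/3 minutes; printer 2 alone: 35 minutes.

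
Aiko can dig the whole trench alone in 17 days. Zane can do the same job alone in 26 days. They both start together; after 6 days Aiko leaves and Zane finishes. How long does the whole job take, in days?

In the first 6 days the combined rate is 43/442, so 129/221 of the job is done, leaving 92/221.
After Aiko leaves the rate is 1/26 per day; the remaining 92/221 takes 184/17 days.
Total = 6 + 184/17 = 286/17 days.

286/17 days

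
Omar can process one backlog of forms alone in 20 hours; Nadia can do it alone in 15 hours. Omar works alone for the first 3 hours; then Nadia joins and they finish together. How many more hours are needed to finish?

51/7 hours

In 3 hours Omar does 3/20 of the job, leaving 17/20.
Omar and Nadia together work at 7/60 per hour, so finishing takes 17/20 ÷ 7/60 = 51/7 hours.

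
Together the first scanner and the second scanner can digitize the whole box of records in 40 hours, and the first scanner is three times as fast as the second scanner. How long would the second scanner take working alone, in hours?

160 hours

Let the second scanner's rate be r; then the first scanner's rate is 3r, so together (3 + 1)r = 4r = 1/40.
Thus r = 1/160 per hour.
The second scanner alone: 160 hours; the first scanner alone: 160/3 hours.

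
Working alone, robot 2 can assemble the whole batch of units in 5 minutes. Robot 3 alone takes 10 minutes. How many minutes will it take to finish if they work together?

With two workers the combined time is the product over the sum: 5·10/(5+10) = 50/15 = 10/3 minutes.

10/3 minutes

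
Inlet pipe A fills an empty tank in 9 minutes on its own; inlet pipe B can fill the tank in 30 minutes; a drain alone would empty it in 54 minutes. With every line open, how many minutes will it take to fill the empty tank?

135/17 minutes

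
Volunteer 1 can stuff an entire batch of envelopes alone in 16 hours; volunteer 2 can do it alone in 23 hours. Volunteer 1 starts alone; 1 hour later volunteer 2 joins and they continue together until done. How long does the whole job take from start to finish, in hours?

128/13 hours

In 1 hour volunteer 1 does 1/16 of the job, leaving 15/16.
Volunteer 1 and volunteer 2 together work at 39/368 per hour, so finishing takes 15/16 ÷ 39/368 = 115/13 hours.
Total time = 1 + 115/13 = 128/13 hours.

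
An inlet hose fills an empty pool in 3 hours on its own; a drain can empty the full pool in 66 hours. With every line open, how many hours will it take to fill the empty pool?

Net rate = 1/3 − 1/66 = (22 − 1)/66 = 21/66 = 7/22 per hour.
Filling time = 1 ÷ (7/22) = 22/7 hours.

22/7 hours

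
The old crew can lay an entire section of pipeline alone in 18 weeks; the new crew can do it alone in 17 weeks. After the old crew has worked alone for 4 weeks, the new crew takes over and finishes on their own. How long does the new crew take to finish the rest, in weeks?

119/9 weeks

In 4 weeks the old crew does 4/18 = 2/9 of the job, leaving 7/9.
The new crew works at 1/17 per week, so finishing takes 7/9 ÷ 1/17 = 119/9 weeks.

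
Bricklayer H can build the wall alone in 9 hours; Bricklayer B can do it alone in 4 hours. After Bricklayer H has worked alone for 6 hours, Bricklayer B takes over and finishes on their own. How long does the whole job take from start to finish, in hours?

In 6 hours Bricklayer H does 6/9 = 2/3 of the job, leaving 1/3.
Bricklayer B works at 1/4 per hour, so finishing takes 1/3 ÷ 1/4 = 4/3 hours.
Total time = 6 + 4/3 = 22/3 hours.

22/3 hours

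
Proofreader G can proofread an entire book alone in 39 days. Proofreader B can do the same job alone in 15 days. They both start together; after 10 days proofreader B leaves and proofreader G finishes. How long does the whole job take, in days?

13 days

In the first 10 days the combined rate is 6/65, so 12/13 of the job is done, leaving 1/13.
After proofreader B leaves the rate is 1/39 per day; the remaining 1/13 takes 3 days.
Total = 10 + 3 = 13 days.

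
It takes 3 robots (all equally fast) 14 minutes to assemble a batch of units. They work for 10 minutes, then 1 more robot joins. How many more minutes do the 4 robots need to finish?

One robot does 1/42 of the job per minute.
After 10 minutes with 3 robots, 5/7 is done (2/7 left).
With 4 robots the rate is 4/42 = 2/21, so the rest takes 2/7 ÷ 2/21 = 3 minutes.

3 minutes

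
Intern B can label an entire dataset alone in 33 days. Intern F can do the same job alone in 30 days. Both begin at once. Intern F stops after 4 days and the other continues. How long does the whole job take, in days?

In the first 4 days the combined rate is 7/110, so 14/55 of the job is done, leaving 41/55.
After intern F leaves the rate is 1/33 per day; the remaining 41/55 takes 123/5 days.
Total = 4 + 123/5 = 143/5 days.

143/5 days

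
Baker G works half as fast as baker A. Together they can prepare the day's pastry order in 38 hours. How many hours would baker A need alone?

57 hours

Let baker A's rate be r; then baker G's rate is (1/2)r, so together (1/2 + 1)r = (3/2)r = 1/38.
Thus r = 1/57 per hour.
Baker A alone: 57 hours; baker G alone: 114 hours.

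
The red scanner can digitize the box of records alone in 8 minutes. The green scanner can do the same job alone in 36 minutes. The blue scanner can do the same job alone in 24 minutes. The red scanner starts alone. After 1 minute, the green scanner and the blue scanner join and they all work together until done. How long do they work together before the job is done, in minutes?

9/2 minutes

In the first 1 minute the red scanner alone does 1/8 of the job, leaving 7/8.
Once everyone is working, combined rate: 1/8 + 1/36 + 1/24 = (9 + 2 + 3)/72 = 14/72 = 7/36 per minute.
Remaining 7/8 at 7/36 per minute takes 9/2 minutes.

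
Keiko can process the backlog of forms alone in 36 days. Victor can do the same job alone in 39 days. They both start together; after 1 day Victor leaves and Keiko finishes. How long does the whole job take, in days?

In the first 1 day the combined rate is 25/468, so 25/468 of the job is done, leaving 443/468.
After Victor leaves the rate is 1/36 per day; the remaining 443/468 takes 443/13 days.
Total = 1 + 443/13 = 456/13 days.

456/13 days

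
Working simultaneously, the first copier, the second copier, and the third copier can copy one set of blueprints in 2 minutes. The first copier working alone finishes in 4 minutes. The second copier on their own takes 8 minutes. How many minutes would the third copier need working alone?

8 minutes

Combined rate is 1/2 per minute.
Known contribution: 1/4 + 1/8 = (2 + 1)/8 = 3/8 per minute.
So the third copier's rate is 1/2 − 3/8 = 1/8, meaning 8 minutes alone.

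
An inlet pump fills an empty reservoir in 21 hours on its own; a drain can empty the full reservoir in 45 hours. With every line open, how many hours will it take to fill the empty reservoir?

Net rate = 1/21 − 1/45 = (15 − 7)/315 = 8/315 per hour.
Filling time = 1 ÷ (8/315) = 315/8 hours.

315/8 hours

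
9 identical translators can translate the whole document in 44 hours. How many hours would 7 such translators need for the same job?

Total work is 9·44 = 396 translator-hours.
With 7 translators: 396/7 hours.

396/7 hours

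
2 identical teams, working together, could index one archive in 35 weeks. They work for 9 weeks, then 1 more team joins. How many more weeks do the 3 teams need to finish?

52/3 weeks

One team does 1/70 of the job per week.
After 9 weeks with 2 teams, 9/35 is done (26/35 left).
With 3 teams the rate is 3/70, so the rest takes 26/35 ÷ 3/70 = 52/3 weeks.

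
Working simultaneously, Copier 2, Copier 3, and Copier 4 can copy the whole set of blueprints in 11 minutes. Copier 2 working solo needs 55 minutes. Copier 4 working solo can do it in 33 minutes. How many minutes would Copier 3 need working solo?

165/7 minutes

Combined rate is 1/11 per minute.
Known contribution: 1/55 + 1/33 = (3 + 5)/165 = 8/165 per minute.
So Copier 3's rate is 1/11 − 8/165 = 7/165, meaning 165/7 minutes alone.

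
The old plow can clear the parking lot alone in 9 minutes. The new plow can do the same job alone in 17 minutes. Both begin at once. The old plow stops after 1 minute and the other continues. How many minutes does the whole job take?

In the first 1 minute the combined rate is 26/153, so 26/153 of the job is done, leaving 127/153.
After the old plow leaves the rate is 1/17 per minute; the remaining 127/153 takes 127/9 minutes.
Total = 1 + 127/9 = 136/9 minutes.

136/9 minutes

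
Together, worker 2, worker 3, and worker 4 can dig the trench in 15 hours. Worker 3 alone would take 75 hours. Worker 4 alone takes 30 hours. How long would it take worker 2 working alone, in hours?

50 hours

Combined rate is 1/15 per hour.
Known contribution: 1/75 + 1/30 = (2 + 5)/150 = 7/150 per hour.
So worker 2's rate is 1/15 − 7/150 = 1/50, meaning 50 hours alone.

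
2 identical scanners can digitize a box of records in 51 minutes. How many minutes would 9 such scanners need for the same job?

Total work is 2·51 = 102 scanner-minutes.
With 9 scanners: 102/9 = 34/3 minutes.

34/3 minutes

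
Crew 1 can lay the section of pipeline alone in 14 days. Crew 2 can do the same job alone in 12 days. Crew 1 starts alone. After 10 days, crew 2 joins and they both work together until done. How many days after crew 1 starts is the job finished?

154/13 days

In the first 10 days crew 1 alone does 10/14 = 5/7 of the job, leaving 2/7.
Once everyone is working, combined rate: 1/14 + 1/12 = (6 + 7)/84 = 13/84 per day.
Remaining 2/7 at 13/84 per day takes 24/13 days.
Total from the start = 10 + 24/13 = 154/13 days.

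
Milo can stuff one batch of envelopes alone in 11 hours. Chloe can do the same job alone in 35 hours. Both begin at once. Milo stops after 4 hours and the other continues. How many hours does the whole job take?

In the first 4 hours the combined rate is 46/385, so 184/385 of the job is done, leaving 201/385.
After Milo leaves the rate is 1/35 per hour; the remaining 201/385 takes 201/11 hours.
Total = 4 + 201/11 = 245/11 hours.

245/11 hours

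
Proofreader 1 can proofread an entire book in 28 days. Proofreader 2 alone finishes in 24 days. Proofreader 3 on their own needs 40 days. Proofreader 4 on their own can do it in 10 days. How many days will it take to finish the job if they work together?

Combined rate: 1/28 + 1/24 + 1/40 + 1/10 = (30 + 35 + 21 + 84)/840 = 170/840 = 17/84 per day.
Time = 1 ÷ (17/84) = 84/17 days.

84/17 days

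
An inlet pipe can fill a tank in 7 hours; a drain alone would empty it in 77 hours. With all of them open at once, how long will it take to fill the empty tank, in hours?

Net rate = 1/7 − 1/77 = (11 − 1)/77 = 10/77 per hour.
Filling time = 1 ÷ (10/77) = 77/10 hours.

77/10 hours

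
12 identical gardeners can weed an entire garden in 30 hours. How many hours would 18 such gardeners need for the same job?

Total work is 12·30 = 360 gardener-hours.
With 18 gardeners: 360/18 = 20 hours.

20 hours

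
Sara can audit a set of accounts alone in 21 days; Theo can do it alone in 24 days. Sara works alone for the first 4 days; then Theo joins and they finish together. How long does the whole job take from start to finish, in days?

196/15 days

In 4 days Sara does 4/21 of the job, leaving 17/21.
Sara and Theo together work at 5/56 per day, so finishing takes 17/21 ÷ 5/56 = 136/15 days.
Total time = 4 + 136/15 = 196/15 days.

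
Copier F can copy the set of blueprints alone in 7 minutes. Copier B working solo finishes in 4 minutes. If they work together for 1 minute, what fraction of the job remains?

Combined rate: 1/7 + 1/4 = (4 + 7)/28 = 11/28 per minute.
In 1 minute they complete 1·11/28 = 11/28 of the job.
So 17/28 remains.

17/28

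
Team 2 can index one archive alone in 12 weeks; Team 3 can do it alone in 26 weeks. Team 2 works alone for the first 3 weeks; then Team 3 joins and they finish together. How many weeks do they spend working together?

In 3 weeks Team 2 does 3/12 = 1/4 of the job, leaving 3/4.
Team 2 and Team 3 together work at 19/156 per week, so finishing takes 3/4 ÷ 19/156 = 117/19 weeks.

117/19 weeks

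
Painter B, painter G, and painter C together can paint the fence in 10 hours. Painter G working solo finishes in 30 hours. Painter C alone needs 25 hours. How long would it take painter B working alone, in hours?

75/2 hours

Combined rate is 1/10 per hour.
Known contribution: 1/30 + 1/25 = (5 + 6)/150 = 11/150 per hour.
So painter B's rate is 1/10 − 11/150 = 2/75, meaning 75/2 hours alone.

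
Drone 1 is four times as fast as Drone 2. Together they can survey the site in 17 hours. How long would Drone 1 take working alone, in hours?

85/4 hours

Let Drone 2's rate be r; then Drone 1's rate is 4r, so together (4 + 1)r = 5r = 1/17.
Thus r = 1/85 per hour.
Drone 2 alone: 85 hours; Drone 1 alone: 85/4 hours.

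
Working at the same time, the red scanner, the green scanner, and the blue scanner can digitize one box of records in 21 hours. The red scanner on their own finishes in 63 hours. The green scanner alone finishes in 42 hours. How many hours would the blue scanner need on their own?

Combined rate is 1/21 per hour.
Known contribution: 1/63 + 1/42 = (2 + 3)/126 = 5/126 per hour.
So the blue scanner's rate is 1/21 − 5/126 = 1/126, meaning 126 hours alone.

126 hours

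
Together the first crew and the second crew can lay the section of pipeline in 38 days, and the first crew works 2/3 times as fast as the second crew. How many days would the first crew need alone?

95 days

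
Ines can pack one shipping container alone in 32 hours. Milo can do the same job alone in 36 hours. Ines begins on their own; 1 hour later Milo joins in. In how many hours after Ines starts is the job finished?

In the first 1 hour Ines alone does 1/32 of the job, leaving 31/32.
Once everyone is working, combined rate: 1/32 + 1/36 = (9 + 8)/288 = 17/288 per hour.
Remaining 31/32 at 17/288 per hour takes 279/17 hours.
Total from the start = 1 + 279/17 = 296/17 hours.

296/17 hours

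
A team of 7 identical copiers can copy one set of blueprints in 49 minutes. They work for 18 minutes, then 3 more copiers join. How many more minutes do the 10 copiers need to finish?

217/10 minutes

One copier does 1/343 of the job per minute.
After 18 minutes with 7 copiers, 18/49 is done (31/49 left).
With 10 copiers the rate is 10/343, so the rest takes 31/49 ÷ 10/343 = 217/10 minutes.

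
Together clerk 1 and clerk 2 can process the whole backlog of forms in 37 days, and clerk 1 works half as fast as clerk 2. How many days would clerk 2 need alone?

111/2 days

Let clerk 2's rate be r; then clerk 1's rate is (1/2)r, so together (1/2 + 1)r = (3/2)r = 1/37.
Thus r = 2/111 per day.
Clerk 2 alone: 111/2 days; clerk 1 alone: 111 days.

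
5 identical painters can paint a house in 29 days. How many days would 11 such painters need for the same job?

145/11 days

Total work is 5·29 = 145 painter-days.
With 11 painters: 145/11 days.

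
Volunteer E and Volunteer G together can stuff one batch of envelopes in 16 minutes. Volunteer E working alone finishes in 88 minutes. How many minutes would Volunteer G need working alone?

Combined rate is 1/16 per minute.
Known contribution: 1/88 per minute.
So Volunteer G's rate is 1/16 − 1/88 = 9/176, meaning 176/9 minutes alone.

176/9 minutes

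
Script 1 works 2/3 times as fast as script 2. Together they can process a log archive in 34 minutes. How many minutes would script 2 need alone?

Let script 2's rate be r; then script 1's rate is (2/3)r, so together (2/3 + 1)r = (5/3)r = 1/34.
Thus r = 3/170 per minute.
Script 2 alone: 170/3 minutes; script 1 alone: 85 minutes.

170/3 minutes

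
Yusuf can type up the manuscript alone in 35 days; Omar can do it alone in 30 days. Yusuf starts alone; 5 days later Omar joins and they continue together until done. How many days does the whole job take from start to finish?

245/13 days

In 5 days Yusuf does 5/35 = 1/7 of the job, leaving 6/7.
Yusuf and Omar together work at 13/210 per day, so finishing takes 6/7 ÷ 13/210 = 180/13 days.
Total time = 5 + 180/13 = 245/13 days.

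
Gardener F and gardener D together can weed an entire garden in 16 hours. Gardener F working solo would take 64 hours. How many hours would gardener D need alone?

Combined rate is 1/16 per hour.
Known contribution: 1/64 per hour.
So gardener D's rate is 1/16 − 1/64 = 3/64, meaning 64/3 hours alone.

64/3 hours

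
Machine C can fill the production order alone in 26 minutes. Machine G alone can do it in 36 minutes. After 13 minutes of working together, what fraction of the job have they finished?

31/36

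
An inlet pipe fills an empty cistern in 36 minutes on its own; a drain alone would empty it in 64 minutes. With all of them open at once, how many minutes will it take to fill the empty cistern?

576/7 minutes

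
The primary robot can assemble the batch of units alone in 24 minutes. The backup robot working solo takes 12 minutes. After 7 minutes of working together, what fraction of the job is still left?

Combined rate: 1/24 + 1/12 = (1 + 2)/24 = 3/24 = 1/8 per minute.
In 7 minutes they complete 7·1/8 = 7/8 of the job.
So 1/8 remains.

1/8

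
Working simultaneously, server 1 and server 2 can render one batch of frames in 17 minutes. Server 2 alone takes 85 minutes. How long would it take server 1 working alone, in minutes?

Combined rate is 1/17 per minute.
Known contribution: 1/85 per minute.
So server 1's rate is 1/17 − 1/85 = 4/85, meaning 85/4 minutes alone.

85/4 minutes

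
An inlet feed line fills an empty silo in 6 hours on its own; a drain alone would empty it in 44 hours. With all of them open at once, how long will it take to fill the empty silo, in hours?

Net rate = 1/6 − 1/44 = (22 − 3)/132 = 19/132 per hour.
Filling time = 1 ÷ (19/132) = 132/19 hours.

132/19 hours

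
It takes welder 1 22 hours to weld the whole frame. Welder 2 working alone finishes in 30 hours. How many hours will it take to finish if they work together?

165/13 hours

With two workers the combined time is the product over the sum: 22·30/(22+30) = 660/52 = 165/13 hours.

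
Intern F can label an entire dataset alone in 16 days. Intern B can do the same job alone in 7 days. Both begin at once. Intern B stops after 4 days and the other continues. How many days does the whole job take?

In the first 4 days the combined rate is 23/112, so 23/28 of the job is done, leaving 5/28.
After Intern B leaves the rate is 1/16 per day; the remaining 5/28 takes 20/7 days.
Total = 4 + 20/7 = 48/7 days.

48/7 days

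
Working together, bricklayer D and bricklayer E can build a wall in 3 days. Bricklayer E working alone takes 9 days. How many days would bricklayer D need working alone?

Combined rate is 1/3 per day.
Known contribution: 1/9 per day.
So bricklayer D's rate is 1/3 − 1/9 = 2/9, meaning 9/2 days alone.

9/2 days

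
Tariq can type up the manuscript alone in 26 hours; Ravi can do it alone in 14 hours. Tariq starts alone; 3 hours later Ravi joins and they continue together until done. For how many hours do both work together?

In 3 hours Tariq does 3/26 of the job, leaving 23/26.
Tariq and Ravi together work at 10/91 per hour, so finishing takes 23/26 ÷ 10/91 = 161/20 hours.

161/20 hours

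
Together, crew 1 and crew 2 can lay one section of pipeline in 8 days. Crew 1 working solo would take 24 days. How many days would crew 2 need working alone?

12 days

Combined rate is 1/8 per day.
Known contribution: 1/24 per day.
So crew 2's rate is 1/8 − 1/24 = 1/12, meaning 12 days alone.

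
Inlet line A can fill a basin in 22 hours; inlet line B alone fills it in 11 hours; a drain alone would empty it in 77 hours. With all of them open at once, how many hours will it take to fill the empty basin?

154/19 hours

Net rate = 1/22 + 1/11 − 1/77 = (7 + 14 − 2)/154 = 19/154 per hour.
Filling time = 1 ÷ (19/154) = 154/19 hours.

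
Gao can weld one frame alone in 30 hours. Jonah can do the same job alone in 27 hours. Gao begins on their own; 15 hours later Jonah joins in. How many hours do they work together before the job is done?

135/19 hours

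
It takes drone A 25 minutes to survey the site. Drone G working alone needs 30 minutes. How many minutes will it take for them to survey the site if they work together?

Combined rate: 1/25 + 1/30 = (6 + 5)/150 = 11/150 per minute.
Time = 1 ÷ (11/150) = 150/11 minutes.

150/11 minutes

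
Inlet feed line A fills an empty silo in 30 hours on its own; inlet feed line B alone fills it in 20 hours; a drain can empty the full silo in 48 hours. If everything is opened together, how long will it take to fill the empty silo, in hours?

Net rate = 1/30 + 1/20 − 1/48 = (8 + 12 − 5)/240 = 15/240 = 1/16 per hour.
Filling time = 1 ÷ (1/16) = 16 hours.

16 hours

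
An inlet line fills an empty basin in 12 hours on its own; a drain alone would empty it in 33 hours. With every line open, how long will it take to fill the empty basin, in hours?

132/7 hours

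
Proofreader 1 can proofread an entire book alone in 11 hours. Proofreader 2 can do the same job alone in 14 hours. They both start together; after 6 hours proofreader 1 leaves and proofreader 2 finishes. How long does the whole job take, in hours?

In the first 6 hours the combined rate is 25/154, so 75/77 of the job is done, leaving 2/77.
After proofreader 1 leaves the rate is 1/14 per hour; the remaining 2/77 takes 4/11 hours.
Total = 6 + 4/11 = 70/11 hours.

70/11 hours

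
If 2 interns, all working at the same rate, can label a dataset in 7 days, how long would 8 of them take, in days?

7/4 days

Total work is 2·7 = 14 intern-days.
With 8 interns: 14/8 = 7/4 days.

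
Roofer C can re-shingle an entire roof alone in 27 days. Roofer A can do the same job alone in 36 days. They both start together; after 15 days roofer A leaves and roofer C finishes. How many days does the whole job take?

63/4 days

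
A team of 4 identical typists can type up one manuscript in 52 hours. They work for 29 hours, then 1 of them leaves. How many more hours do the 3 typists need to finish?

92/3 hours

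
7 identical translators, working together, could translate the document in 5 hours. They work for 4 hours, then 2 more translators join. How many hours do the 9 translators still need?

7/9 hours

One translator does 1/35 of the job per hour.
After 4 hours with 7 translators, 4/5 is done (1/5 left).
With 9 translators the rate is 9/35, so the rest takes 1/5 ÷ 9/35 = 7/9 hours.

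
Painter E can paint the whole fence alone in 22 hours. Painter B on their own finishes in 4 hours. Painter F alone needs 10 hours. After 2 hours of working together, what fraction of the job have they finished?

87/110

Combined rate: 1/22 + 1/4 + 1/10 = (10 + 55 + 22)/220 = 87/220 per hour.
In 2 hours they complete 2·87/220 = 87/110 of the job.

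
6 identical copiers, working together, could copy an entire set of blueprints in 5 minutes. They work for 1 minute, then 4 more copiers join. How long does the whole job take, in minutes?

One copier does 1/30 of the job per minute.
After 1 minute with 6 copiers, 1/5 is done (4/5 left).
With 10 copiers the rate is 10/30 = 1/3, so the rest takes 4/5 ÷ 1/3 = 12/5 minutes.
Total = 1 + 12/5 = 17/5 minutes.

17/5 minutes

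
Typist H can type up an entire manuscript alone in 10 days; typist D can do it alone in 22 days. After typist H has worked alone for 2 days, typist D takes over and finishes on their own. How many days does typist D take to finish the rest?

In 2 days typist H does 2/10 = 1/5 of the job, leaving 4/5.
Typist D works at 1/22 per day, so finishing takes 4/5 ÷ 1/22 = 88/5 days.

88/5 days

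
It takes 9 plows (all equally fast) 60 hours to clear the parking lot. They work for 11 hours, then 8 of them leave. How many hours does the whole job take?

One plow does 1/540 of the job per hour.
After 11 hours with 9 plows, 11/60 is done (49/60 left).
With 1 plow the rate is 1/540, so the rest takes 49/60 ÷ 1/540 = 441 hours.
Total = 11 + 441 = 452 hours.

452 hours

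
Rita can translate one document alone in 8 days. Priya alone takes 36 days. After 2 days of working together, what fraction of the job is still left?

25/36

Combined rate: 1/8 + 1/36 = (9 + 2)/72 = 11/72 per day.
In 2 days they complete 2·11/72 = 11/36 of the job.
So 25/36 remains.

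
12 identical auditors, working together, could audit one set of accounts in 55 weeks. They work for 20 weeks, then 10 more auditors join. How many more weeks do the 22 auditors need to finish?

One auditor does 1/660 of the job per week.
After 20 weeks with 12 auditors, 4/11 is done (7/11 left).
With 22 auditors the rate is 22/660 = 1/30, so the rest takes 7/11 ÷ 1/30 = 210/11 weeks.

210/11 weeks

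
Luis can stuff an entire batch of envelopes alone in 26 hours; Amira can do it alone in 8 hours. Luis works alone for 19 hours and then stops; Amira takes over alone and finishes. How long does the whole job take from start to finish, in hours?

275/13 hours

In 19 hours Luis does 19/26 of the job, leaving 7/26.
Amira works at 1/8 per hour, so finishing takes 7/26 ÷ 1/8 = 28/13 hours.
Total time = 19 + 28/13 = 275/13 hours.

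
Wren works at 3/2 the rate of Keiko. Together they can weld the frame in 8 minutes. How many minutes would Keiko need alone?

Let Keiko's rate be r; then Wren's rate is (3/2)r, so together (3/2 + 1)r = (5/2)r = 1/8.
Thus r = 1/20 per minute.
Keiko alone: 20 minutes; Wren alone: 40/3 minutes.

20 minutes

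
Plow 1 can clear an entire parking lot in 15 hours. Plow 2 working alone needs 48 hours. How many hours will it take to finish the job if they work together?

Combined rate: 1/15 + 1/48 = (16 + 5)/240 = 21/240 = 7/80 per hour.
Time = 1 ÷ (7/80) = 80/7 hours.

80/7 hours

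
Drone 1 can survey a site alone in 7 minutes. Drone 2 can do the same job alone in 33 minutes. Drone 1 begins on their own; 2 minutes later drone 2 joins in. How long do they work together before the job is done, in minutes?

33/8 minutes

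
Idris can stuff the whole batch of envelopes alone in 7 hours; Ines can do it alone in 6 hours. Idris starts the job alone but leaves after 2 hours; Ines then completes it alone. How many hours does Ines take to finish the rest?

In 2 hours Idris does 2/7 of the job, leaving 5/7.
Ines works at 1/6 per hour, so finishing takes 5/7 ÷ 1/6 = 30/7 hours.

30/7 hours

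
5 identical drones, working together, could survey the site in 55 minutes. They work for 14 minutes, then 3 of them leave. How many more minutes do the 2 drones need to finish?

205/2 minutes

One drone does 1/275 of the job per minute.
After 14 minutes with 5 drones, 14/55 is done (41/55 left).
With 2 drones the rate is 2/275, so the rest takes 41/55 ÷ 2/275 = 205/2 minutes.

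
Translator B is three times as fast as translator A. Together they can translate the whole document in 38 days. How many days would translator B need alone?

152/3 days

Let translator A's rate be r; then translator B's rate is 3r, so together (3 + 1)r = 4r = 1/38.
Thus r = 1/152 per day.
Translator A alone: 152 days; translator B alone: 152/3 days.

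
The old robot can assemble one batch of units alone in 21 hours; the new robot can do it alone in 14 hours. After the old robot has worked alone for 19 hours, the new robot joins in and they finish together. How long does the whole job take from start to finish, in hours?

99/5 hours

In 19 hours the old robot does 19/21 of the job, leaving 2/21.
The old robot and the new robot together work at 5/42 per hour, so finishing takes 2/21 ÷ 5/42 = 4/5 hours.
Total time = 19 + 4/5 = 99/5 hours.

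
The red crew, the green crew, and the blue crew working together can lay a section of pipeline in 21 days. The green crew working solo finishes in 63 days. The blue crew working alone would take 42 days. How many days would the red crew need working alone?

126 days

Combined rate is 1/21 per day.
Known contribution: 1/63 + 1/42 = (2 + 3)/126 = 5/126 per day.
So the red crew's rate is 1/21 − 5/126 = 1/126, meaning 126 days alone.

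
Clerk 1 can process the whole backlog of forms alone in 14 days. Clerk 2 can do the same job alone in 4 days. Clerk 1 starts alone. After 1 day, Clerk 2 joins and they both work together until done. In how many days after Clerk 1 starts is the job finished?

35/9 days

In the first 1 day Clerk 1 alone does 1/14 of the job, leaving 13/14.
Once everyone is working, combined rate: 1/14 + 1/4 = (2 + 7)/28 = 9/28 per day.
Remaining 13/14 at 9/28 per day takes 26/9 days.
Total from the start = 1 + 26/9 = 35/9 days.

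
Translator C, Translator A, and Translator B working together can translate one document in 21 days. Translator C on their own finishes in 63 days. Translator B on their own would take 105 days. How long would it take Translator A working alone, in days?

45 days

Combined rate is 1/21 per day.
Known contribution: 1/63 + 1/105 = (5 + 3)/315 = 8/315 per day.
So Translator A's rate is 1/21 − 8/315 = 1/45, meaning 45 days alone.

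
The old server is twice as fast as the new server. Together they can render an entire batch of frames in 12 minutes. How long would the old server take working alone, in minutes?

Let the new server's rate be r; then the old server's rate is 2r, so together (2 + 1)r = 3r = 1/12.
Thus r = 1/36 per minute.
The new server alone: 36 minutes; the old server alone: 18 minutes.

18 minutes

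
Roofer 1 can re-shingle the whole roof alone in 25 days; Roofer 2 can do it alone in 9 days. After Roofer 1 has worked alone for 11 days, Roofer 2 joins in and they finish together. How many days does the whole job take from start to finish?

In 11 days Roofer 1 does 11/25 of the job, leaving 14/25.
Roofer 1 and Roofer 2 together work at 34/225 per day, so finishing takes 14/25 ÷ 34/225 = 63/17 days.
Total time = 11 + 63/17 = 250/17 days.

250/17 days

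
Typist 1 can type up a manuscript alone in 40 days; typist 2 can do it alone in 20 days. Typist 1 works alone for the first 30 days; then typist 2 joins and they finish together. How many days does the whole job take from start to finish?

100/3 days

In 30 days typist 1 does 30/40 = 3/4 of the job, leaving 1/4.
Typist 1 and typist 2 together work at 3/40 per day, so finishing takes 1/4 ÷ 3/40 = 10/3 days.
Total time = 30 + 10/3 = 100/3 days.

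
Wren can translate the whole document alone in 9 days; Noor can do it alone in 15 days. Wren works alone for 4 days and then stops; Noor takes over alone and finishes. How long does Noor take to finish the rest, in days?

In 4 days Wren does 4/9 of the job, leaving 5/9.
Noor works at 1/15 per day, so finishing takes 5/9 ÷ 1/15 = 25/3 days.

25/3 days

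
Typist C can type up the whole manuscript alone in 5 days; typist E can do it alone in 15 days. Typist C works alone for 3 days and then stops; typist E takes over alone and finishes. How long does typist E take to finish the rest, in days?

In 3 days typist C does 3/5 of the job, leaving 2/5.
Typist E works at 1/15 per day, so finishing takes 2/5 ÷ 1/15 = 6 days.

6 days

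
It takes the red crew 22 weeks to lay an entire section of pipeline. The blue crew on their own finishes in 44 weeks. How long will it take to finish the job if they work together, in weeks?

44/3 weeks

Combined rate: 1/22 + 1/44 = (2 + 1)/44 = 3/44 per week.
Time = 1 ÷ (3/44) = 44/3 weeks.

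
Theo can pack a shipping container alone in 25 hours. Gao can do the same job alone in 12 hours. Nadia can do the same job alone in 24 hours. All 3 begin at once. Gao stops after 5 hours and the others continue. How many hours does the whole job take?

In the first 5 hours the combined rate is 33/200, so 33/40 of the job is done, leaving 7/40.
After Gao leaves the rate is 49/600 per hour; the remaining 7/40 takes 15/7 hours.
Total = 5 + 15/7 = 50/7 hours.

50/7 hours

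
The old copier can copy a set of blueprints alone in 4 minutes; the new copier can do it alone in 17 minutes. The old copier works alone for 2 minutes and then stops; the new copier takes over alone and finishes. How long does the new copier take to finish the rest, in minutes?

17/2 minutes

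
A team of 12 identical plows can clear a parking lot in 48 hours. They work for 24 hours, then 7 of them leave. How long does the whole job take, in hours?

One plow does 1/576 of the job per hour.
After 24 hours with 12 plows, 1/2 is done (1/2 left).
With 5 plows the rate is 5/576, so the rest takes 1/2 ÷ 5/576 = 288/5 hours.
Total = 24 + 288/5 = 408/5 hours.

408/5 hours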